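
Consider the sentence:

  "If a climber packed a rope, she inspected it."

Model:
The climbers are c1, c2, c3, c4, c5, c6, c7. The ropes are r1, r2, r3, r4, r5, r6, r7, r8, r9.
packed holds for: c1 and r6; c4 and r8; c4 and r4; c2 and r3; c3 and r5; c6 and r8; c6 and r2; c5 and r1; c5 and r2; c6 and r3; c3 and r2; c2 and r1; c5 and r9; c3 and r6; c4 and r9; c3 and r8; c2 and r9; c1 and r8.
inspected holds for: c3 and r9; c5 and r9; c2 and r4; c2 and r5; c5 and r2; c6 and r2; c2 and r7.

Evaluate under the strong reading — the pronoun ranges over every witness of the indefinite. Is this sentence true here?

False

"it" takes "a rope" as antecedent — a donkey pronoun bound across the clause boundary.
Strong reading: for every (c,r) with packed(c,r), inspected(c,r).
Restrictor pairs: (c1,r6) ✗  (c1,r8) ✗  (c2,r1) ✗  (c2,r3) ✗  (c2,r9) ✗  (c3,r2) ✗  (c3,r5) ✗  (c3,r6) ✗  (c3,r8) ✗  (c4,r4) ✗  (c4,r8) ✗  (c4,r9) ✗  (c5,r1) ✗  (c5,r2) ✓  (c5,r9) ✓  (c6,r2) ✓  (c6,r3) ✗  (c6,r8) ✗
Counterexample: (c1,r6) is in packed but fails the scope.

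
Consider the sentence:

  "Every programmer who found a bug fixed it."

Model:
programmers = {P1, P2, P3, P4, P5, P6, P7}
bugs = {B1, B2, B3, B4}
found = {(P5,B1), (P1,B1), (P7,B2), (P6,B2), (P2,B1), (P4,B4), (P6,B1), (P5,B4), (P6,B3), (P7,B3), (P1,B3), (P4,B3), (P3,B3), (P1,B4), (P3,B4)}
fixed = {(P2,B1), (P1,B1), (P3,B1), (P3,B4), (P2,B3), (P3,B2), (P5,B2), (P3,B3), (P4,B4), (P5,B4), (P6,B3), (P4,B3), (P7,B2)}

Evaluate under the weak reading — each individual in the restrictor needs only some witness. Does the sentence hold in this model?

True

"it" takes "a bug" as antecedent — a donkey pronoun bound across the clause boundary.
Weak reading: every programmer p with some found-bug has at least one found-bug b such that fixed(p,b).
Per programmer: P1:✓  P2:✓  P3:✓  P4:✓  P5:✓  P6:✓  P7:✓
Every programmer in the restrictor has a witness.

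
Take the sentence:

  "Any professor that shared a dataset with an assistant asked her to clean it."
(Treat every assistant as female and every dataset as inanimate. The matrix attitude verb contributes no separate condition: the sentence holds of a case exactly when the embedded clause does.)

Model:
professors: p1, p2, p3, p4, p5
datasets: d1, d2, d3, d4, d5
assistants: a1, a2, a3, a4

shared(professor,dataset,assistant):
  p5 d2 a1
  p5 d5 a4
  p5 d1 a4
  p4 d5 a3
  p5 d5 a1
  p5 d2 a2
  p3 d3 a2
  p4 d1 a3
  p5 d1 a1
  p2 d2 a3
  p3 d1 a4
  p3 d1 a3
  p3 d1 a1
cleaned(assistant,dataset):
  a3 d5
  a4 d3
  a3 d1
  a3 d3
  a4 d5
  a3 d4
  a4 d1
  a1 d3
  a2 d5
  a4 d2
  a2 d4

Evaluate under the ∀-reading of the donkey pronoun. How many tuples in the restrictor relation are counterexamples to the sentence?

7

"her" takes "an assistant" as antecedent and "it" takes "a dataset"; both are donkey pronouns co-varying with the restrictor.
Strong reading: for every (p,d,a) with shared(p,d,a), cleaned(a,d).
Restrictor triples: (p2,d2,a3)→cleaned(a3,d2) ✗  (p3,d1,a1)→cleaned(a1,d1) ✗  (p3,d1,a3)→cleaned(a3,d1) ✓  (p3,d1,a4)→cleaned(a4,d1) ✓  (p3,d3,a2)→cleaned(a2,d3) ✗  (p4,d1,a3)→cleaned(a3,d1) ✓  (p4,d5,a3)→cleaned(a3,d5) ✓  (p5,d1,a1)→cleaned(a1,d1) ✗  (p5,d1,a4)→cleaned(a4,d1) ✓  (p5,d2,a1)→cleaned(a1,d2) ✗  (p5,d2,a2)→cleaned(a2,d2) ✗  (p5,d5,a1)→cleaned(a1,d5) ✗  (p5,d5,a4)→cleaned(a4,d5) ✓
Counterexamples (restrictor triples failing the scope): 7.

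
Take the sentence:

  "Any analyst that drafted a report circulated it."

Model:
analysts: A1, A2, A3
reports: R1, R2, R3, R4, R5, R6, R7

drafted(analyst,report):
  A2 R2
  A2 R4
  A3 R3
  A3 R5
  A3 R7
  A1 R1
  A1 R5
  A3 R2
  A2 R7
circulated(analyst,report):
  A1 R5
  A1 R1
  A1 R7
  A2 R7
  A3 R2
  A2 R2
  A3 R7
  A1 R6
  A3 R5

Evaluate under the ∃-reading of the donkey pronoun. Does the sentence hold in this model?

True

"it" takes "a report" as antecedent — a donkey pronoun bound across the clause boundary.
Weak reading: every analyst a with some drafted-report has at least one drafted-report r such that circulated(a,r).
Per analyst: A1:✓  A2:✓  A3:✓
Every analyst in the restrictor has a witness.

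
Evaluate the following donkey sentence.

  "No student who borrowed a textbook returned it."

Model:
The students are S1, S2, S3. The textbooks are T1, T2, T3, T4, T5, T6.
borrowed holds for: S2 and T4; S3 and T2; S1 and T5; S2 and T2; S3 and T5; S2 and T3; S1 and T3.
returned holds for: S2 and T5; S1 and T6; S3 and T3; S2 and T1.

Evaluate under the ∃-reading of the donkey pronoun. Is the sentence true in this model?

True

"it" takes "a textbook" as antecedent — a donkey pronoun bound across the clause boundary.
Truth condition: for no (s,t) with borrowed(s,t) does returned(s,t) hold.
Restrictor pairs — does the scope hold? (S1,T3):fails  (S1,T5):fails  (S2,T2):fails  (S2,T3):fails  (S2,T4):fails  (S3,T2):fails  (S3,T5):fails
Scope holds for no restrictor pair, so the sentence is true.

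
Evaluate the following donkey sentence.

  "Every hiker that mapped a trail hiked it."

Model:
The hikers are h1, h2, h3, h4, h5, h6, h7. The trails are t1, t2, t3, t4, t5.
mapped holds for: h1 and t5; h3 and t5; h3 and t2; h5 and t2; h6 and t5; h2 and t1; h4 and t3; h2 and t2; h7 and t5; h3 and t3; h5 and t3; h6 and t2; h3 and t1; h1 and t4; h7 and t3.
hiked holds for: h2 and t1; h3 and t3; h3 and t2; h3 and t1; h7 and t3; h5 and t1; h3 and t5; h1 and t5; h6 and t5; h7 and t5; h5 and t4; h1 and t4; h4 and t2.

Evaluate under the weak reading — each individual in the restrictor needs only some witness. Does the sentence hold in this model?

False

"it" takes "a trail" as antecedent — a donkey pronoun bound across the clause boundary.
Weak reading: every hiker h with some mapped-trail has at least one mapped-trail t such that hiked(h,t).
Per hiker: h1:✓  h2:✓  h3:✓  h4:✗  h5:✗  h6:✓  h7:✓
h4 has no witness among its mapped-trails.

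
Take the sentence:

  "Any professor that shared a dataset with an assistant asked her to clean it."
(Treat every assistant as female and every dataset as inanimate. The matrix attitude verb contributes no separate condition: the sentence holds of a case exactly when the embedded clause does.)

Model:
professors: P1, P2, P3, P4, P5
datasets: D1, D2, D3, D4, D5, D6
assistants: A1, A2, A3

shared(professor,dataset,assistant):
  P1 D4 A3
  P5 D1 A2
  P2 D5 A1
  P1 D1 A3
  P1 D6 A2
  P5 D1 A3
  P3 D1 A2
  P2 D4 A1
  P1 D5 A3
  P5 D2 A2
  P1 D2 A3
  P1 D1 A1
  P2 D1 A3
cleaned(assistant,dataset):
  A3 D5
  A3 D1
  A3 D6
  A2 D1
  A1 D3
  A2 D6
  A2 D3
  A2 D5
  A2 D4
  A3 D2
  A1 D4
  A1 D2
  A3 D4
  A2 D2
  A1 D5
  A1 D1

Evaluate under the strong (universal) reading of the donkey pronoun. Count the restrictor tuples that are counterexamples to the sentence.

0

"her" takes "an assistant" as antecedent and "it" takes "a dataset"; both are donkey pronouns co-varying with the restrictor.
Strong reading: for every (p,d,a) with shared(p,d,a), cleaned(a,d).
Restrictor triples: (P1,D1,A1)→cleaned(A1,D1) ✓  (P1,D1,A3)→cleaned(A3,D1) ✓  (P1,D2,A3)→cleaned(A3,D2) ✓  (P1,D4,A3)→cleaned(A3,D4) ✓  (P1,D5,A3)→cleaned(A3,D5) ✓  (P1,D6,A2)→cleaned(A2,D6) ✓  (P2,D1,A3)→cleaned(A3,D1) ✓  (P2,D4,A1)→cleaned(A1,D4) ✓  (P2,D5,A1)→cleaned(A1,D5) ✓  (P3,D1,A2)→cleaned(A2,D1) ✓  (P5,D1,A2)→cleaned(A2,D1) ✓  (P5,D1,A3)→cleaned(A3,D1) ✓  (P5,D2,A2)→cleaned(A2,D2) ✓
Counterexamples (restrictor triples failing the scope): 0.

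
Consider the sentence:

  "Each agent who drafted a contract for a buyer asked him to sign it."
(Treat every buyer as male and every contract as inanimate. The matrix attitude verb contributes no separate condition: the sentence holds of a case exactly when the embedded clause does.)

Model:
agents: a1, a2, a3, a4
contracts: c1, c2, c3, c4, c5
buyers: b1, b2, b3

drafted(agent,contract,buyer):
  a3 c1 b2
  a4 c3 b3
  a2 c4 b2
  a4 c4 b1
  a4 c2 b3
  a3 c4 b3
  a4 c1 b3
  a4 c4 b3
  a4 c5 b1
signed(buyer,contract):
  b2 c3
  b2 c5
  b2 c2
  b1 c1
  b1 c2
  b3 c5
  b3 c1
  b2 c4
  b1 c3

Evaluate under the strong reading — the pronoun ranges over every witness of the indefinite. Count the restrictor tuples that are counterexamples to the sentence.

7

"him" takes "a buyer" as antecedent and "it" takes "a contract"; both are donkey pronouns co-varying with the restrictor.
Strong reading: for every (a,c,b) with drafted(a,c,b), signed(b,c).
Restrictor triples: (a2,c4,b2)→signed(b2,c4) ✓  (a3,c1,b2)→signed(b2,c1) ✗  (a3,c4,b3)→signed(b3,c4) ✗  (a4,c1,b3)→signed(b3,c1) ✓  (a4,c2,b3)→signed(b3,c2) ✗  (a4,c3,b3)→signed(b3,c3) ✗  (a4,c4,b1)→signed(b1,c4) ✗  (a4,c4,b3)→signed(b3,c4) ✗  (a4,c5,b1)→signed(b1,c5) ✗
Counterexamples (restrictor triples failing the scope): 7.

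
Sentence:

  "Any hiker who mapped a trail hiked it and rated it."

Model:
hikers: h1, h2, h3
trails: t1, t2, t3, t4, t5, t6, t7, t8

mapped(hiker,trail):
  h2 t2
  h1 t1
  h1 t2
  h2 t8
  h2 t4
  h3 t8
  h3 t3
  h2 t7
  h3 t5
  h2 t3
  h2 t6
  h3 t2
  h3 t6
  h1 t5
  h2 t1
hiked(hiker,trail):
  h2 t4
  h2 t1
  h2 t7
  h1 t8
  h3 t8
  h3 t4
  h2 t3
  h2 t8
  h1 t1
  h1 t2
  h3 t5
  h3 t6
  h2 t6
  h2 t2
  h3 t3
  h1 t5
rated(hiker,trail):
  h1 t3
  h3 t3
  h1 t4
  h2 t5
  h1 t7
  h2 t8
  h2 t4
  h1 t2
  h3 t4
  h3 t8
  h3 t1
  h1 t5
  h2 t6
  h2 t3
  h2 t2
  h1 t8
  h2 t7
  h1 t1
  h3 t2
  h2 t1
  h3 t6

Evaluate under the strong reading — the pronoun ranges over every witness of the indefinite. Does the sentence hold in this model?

False

"it" takes "a trail" as antecedent — a donkey pronoun bound across the clause boundary.
Strong reading: for every (h,t) with mapped(h,t), hiked(h,t) ∧ rated(h,t).
Restrictor pairs: (h1,t1) ✓  (h1,t2) ✓  (h1,t5) ✓  (h2,t1) ✓  (h2,t2) ✓  (h2,t3) ✓  (h2,t4) ✓  (h2,t6) ✓  (h2,t7) ✓  (h2,t8) ✓  (h3,t2) ✗  (h3,t3) ✓  (h3,t5) ✗  (h3,t6) ✓  (h3,t8) ✓
Counterexample: (h3,t2) is in mapped but fails the scope.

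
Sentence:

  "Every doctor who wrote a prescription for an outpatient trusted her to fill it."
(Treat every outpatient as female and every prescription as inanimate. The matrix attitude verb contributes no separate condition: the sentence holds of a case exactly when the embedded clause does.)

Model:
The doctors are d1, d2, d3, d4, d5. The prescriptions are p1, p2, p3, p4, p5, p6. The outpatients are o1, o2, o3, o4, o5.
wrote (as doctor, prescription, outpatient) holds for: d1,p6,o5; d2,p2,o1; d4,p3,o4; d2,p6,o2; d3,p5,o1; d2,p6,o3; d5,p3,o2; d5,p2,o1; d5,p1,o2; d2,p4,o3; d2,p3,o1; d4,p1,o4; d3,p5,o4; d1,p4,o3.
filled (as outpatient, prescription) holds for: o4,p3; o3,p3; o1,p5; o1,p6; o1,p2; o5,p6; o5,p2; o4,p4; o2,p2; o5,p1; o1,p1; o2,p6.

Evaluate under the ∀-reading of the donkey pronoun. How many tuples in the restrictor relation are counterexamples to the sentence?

8

"her" takes "an outpatient" as antecedent and "it" takes "a prescription"; both are donkey pronouns co-varying with the restrictor.
Strong reading: for every (d,p,o) with wrote(d,p,o), filled(o,p).
Restrictor triples: (d1,p4,o3)→filled(o3,p4) ✗  (d1,p6,o5)→filled(o5,p6) ✓  (d2,p2,o1)→filled(o1,p2) ✓  (d2,p3,o1)→filled(o1,p3) ✗  (d2,p4,o3)→filled(o3,p4) ✗  (d2,p6,o2)→filled(o2,p6) ✓  (d2,p6,o3)→filled(o3,p6) ✗  (d3,p5,o1)→filled(o1,p5) ✓  (d3,p5,o4)→filled(o4,p5) ✗  (d4,p1,o4)→filled(o4,p1) ✗  (d4,p3,o4)→filled(o4,p3) ✓  (d5,p1,o2)→filled(o2,p1) ✗  (d5,p2,o1)→filled(o1,p2) ✓  (d5,p3,o2)→filled(o2,p3) ✗
Counterexamples (restrictor triples failing the scope): 8.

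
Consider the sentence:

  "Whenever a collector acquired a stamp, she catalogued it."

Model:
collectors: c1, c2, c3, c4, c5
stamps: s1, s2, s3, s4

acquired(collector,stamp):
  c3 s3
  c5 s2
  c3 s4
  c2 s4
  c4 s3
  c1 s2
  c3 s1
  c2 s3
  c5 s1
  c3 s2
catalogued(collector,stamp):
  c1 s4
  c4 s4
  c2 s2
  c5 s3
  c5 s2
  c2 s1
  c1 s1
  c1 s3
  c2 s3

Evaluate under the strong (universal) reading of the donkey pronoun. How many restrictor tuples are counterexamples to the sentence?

8

"it" takes "a stamp" as antecedent — a donkey pronoun bound across the clause boundary.
Strong reading: for every (c,s) with acquired(c,s), catalogued(c,s).
Restrictor pairs: (c1,s2) ✗  (c2,s3) ✓  (c2,s4) ✗  (c3,s1) ✗  (c3,s2) ✗  (c3,s3) ✗  (c3,s4) ✗  (c4,s3) ✗  (c5,s1) ✗  (c5,s2) ✓
Counterexamples (restrictor pairs failing the scope): 8.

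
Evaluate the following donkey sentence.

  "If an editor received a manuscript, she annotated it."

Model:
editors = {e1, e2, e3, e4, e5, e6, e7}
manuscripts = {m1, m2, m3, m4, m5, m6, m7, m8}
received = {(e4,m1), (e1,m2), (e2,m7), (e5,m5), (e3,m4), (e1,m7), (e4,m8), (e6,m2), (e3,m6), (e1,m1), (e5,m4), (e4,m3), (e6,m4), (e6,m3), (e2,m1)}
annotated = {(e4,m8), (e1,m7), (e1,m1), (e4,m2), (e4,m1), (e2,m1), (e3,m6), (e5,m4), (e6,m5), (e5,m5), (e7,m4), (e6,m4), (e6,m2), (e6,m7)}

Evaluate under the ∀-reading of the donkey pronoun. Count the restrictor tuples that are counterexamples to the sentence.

5

"it" takes "a manuscript" as antecedent — a donkey pronoun bound across the clause boundary.
Strong reading: for every (e,m) with received(e,m), annotated(e,m).
Restrictor pairs: (e1,m1) ✓  (e1,m2) ✗  (e1,m7) ✓  (e2,m1) ✓  (e2,m7) ✗  (e3,m4) ✗  (e3,m6) ✓  (e4,m1) ✓  (e4,m3) ✗  (e4,m8) ✓  (e5,m4) ✓  (e5,m5) ✓  (e6,m2) ✓  (e6,m3) ✗  (e6,m4) ✓
Counterexamples (restrictor pairs failing the scope): 5.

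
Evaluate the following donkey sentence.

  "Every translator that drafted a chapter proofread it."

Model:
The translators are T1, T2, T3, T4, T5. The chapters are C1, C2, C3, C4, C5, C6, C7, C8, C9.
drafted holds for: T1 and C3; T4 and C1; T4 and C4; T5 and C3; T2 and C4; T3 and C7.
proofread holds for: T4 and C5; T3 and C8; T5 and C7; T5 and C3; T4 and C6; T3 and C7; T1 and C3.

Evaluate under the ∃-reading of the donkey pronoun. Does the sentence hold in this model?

False

"it" takes "a chapter" as antecedent — a donkey pronoun bound across the clause boundary.
Weak reading: every translator t with some drafted-chapter has at least one drafted-chapter c such that proofread(t,c).
Per translator: T1:✓  T2:✗  T3:✓  T4:✗  T5:✓
T2 has no witness among its drafted-chapters.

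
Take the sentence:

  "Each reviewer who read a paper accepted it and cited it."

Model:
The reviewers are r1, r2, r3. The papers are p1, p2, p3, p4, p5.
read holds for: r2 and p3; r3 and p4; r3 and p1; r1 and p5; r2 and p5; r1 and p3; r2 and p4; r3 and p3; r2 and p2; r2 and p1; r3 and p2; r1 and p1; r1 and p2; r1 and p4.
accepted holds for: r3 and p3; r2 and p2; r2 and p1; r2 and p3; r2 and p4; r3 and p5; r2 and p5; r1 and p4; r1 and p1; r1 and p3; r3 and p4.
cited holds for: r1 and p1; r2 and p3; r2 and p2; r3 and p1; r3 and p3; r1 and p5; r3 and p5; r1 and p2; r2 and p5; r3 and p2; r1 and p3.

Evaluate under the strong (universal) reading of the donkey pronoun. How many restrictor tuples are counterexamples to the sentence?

8

"it" takes "a paper" as antecedent — a donkey pronoun bound across the clause boundary.
Strong reading: for every (r,p) with read(r,p), accepted(r,p) ∧ cited(r,p).
Restrictor pairs: (r1,p1) ✓  (r1,p2) ✗  (r1,p3) ✓  (r1,p4) ✗  (r1,p5) ✗  (r2,p1) ✗  (r2,p2) ✓  (r2,p3) ✓  (r2,p4) ✗  (r2,p5) ✓  (r3,p1) ✗  (r3,p2) ✗  (r3,p3) ✓  (r3,p4) ✗
Counterexamples (restrictor pairs failing the scope): 8.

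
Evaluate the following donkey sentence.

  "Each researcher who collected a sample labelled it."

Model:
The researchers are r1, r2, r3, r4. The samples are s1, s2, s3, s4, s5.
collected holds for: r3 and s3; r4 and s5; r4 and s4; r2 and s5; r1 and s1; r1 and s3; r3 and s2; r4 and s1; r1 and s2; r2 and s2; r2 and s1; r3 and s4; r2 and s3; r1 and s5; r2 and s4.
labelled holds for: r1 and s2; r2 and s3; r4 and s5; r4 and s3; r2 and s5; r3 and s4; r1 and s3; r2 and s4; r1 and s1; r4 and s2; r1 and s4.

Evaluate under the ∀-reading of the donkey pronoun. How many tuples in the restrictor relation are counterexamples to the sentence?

"it" takes "a sample" as antecedent — a donkey pronoun bound across the clause boundary.
Strong reading: for every (r,s) with collected(r,s), labelled(r,s).
Restrictor pairs: (r1,s1) ✓  (r1,s2) ✓  (r1,s3) ✓  (r1,s5) ✗  (r2,s1) ✗  (r2,s2) ✗  (r2,s3) ✓  (r2,s4) ✓  (r2,s5) ✓  (r3,s2) ✗  (r3,s3) ✗  (r3,s4) ✓  (r4,s1) ✗  (r4,s4) ✗  (r4,s5) ✓
Counterexamples (restrictor pairs failing the scope): 7.

7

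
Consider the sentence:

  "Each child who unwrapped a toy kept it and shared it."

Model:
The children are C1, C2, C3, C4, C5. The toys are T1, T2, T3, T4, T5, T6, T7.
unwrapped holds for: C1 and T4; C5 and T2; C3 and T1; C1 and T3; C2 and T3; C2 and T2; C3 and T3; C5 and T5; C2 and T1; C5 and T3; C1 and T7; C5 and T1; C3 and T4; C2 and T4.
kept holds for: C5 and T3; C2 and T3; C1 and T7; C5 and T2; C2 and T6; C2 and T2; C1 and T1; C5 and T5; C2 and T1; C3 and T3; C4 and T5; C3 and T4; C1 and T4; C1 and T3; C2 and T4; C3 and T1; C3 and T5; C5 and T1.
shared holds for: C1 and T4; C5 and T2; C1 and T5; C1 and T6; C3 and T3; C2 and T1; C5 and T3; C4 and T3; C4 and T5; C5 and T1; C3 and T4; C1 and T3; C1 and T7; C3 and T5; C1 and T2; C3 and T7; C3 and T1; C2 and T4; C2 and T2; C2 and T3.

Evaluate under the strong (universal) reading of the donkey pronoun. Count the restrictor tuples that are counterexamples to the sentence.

1

"it" takes "a toy" as antecedent — a donkey pronoun bound across the clause boundary.
Strong reading: for every (c,t) with unwrapped(c,t), kept(c,t) ∧ shared(c,t).
Restrictor pairs: (C1,T3) ✓  (C1,T4) ✓  (C1,T7) ✓  (C2,T1) ✓  (C2,T2) ✓  (C2,T3) ✓  (C2,T4) ✓  (C3,T1) ✓  (C3,T3) ✓  (C3,T4) ✓  (C5,T1) ✓  (C5,T2) ✓  (C5,T3) ✓  (C5,T5) ✗
Counterexamples (restrictor pairs failing the scope): 1.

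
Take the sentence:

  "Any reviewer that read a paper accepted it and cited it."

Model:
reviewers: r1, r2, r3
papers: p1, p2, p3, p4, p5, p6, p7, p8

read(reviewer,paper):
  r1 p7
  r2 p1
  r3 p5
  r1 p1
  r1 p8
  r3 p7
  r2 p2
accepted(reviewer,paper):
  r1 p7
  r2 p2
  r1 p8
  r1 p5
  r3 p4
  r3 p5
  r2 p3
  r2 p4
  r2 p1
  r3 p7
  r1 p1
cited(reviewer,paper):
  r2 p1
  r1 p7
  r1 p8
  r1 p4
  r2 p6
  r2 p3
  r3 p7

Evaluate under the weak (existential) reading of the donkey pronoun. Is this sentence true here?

True

"it" takes "a paper" as antecedent — a donkey pronoun bound across the clause boundary.
Weak reading: every reviewer r with some read-paper has at least one read-paper p such that accepted(r,p) ∧ cited(r,p).
Per reviewer: r1:✓  r2:✓  r3:✓
Every reviewer in the restrictor has a witness.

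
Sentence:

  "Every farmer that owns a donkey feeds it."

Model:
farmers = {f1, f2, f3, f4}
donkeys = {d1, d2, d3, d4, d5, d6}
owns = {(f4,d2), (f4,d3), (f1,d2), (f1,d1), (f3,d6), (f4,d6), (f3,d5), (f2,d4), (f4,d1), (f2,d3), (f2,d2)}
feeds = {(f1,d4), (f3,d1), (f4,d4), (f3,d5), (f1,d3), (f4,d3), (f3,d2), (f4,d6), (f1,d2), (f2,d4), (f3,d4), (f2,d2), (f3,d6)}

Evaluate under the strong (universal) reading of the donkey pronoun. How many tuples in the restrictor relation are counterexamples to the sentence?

"it" takes "a donkey" as antecedent — a donkey pronoun bound across the clause boundary.
Strong reading: for every (f,d) with owns(f,d), feeds(f,d).
Restrictor pairs: (f1,d1) ✗  (f1,d2) ✓  (f2,d2) ✓  (f2,d3) ✗  (f2,d4) ✓  (f3,d5) ✓  (f3,d6) ✓  (f4,d1) ✗  (f4,d2) ✗  (f4,d3) ✓  (f4,d6) ✓
Counterexamples (restrictor pairs failing the scope): 4.

4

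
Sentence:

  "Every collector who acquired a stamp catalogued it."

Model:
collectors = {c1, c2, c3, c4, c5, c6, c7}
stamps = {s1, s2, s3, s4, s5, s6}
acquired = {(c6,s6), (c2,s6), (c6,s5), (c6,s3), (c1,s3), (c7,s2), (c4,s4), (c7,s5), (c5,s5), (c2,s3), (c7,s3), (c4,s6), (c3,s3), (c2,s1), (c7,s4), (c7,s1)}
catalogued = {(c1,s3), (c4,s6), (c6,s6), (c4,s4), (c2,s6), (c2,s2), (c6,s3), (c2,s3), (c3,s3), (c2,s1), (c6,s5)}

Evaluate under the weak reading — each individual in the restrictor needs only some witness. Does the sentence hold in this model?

False

"it" takes "a stamp" as antecedent — a donkey pronoun bound across the clause boundary.
Weak reading: every collector c with some acquired-stamp has at least one acquired-stamp s such that catalogued(c,s).
Per collector: c1:✓  c2:✓  c3:✓  c4:✓  c5:✗  c6:✓  c7:✗
c5 has no witness among its acquired-stamps.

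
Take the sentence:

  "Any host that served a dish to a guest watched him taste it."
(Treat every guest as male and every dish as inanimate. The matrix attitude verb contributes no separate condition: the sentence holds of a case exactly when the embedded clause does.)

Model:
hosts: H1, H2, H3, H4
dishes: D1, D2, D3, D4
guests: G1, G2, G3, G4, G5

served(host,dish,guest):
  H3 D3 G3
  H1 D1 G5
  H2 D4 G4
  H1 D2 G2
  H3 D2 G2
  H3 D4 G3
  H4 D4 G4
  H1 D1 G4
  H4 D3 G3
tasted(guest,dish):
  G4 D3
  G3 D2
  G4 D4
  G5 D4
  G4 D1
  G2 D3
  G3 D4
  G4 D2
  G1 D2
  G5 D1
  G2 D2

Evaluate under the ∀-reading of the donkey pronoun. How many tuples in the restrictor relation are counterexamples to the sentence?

2

"him" takes "a guest" as antecedent and "it" takes "a dish"; both are donkey pronouns co-varying with the restrictor.
Strong reading: for every (h,d,g) with served(h,d,g), tasted(g,d).
Restrictor triples: (H1,D1,G4)→tasted(G4,D1) ✓  (H1,D1,G5)→tasted(G5,D1) ✓  (H1,D2,G2)→tasted(G2,D2) ✓  (H2,D4,G4)→tasted(G4,D4) ✓  (H3,D2,G2)→tasted(G2,D2) ✓  (H3,D3,G3)→tasted(G3,D3) ✗  (H3,D4,G3)→tasted(G3,D4) ✓  (H4,D3,G3)→tasted(G3,D3) ✗  (H4,D4,G4)→tasted(G4,D4) ✓
Counterexamples (restrictor triples failing the scope): 2.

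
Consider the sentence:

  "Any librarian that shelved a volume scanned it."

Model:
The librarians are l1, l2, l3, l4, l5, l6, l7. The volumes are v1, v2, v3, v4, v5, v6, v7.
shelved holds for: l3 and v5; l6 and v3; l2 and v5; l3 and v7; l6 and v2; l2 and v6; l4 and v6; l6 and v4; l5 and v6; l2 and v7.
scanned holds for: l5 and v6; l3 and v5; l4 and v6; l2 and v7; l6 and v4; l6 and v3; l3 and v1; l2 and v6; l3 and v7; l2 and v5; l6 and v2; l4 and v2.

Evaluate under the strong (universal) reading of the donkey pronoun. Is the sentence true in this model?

True

"it" takes "a volume" as antecedent — a donkey pronoun bound across the clause boundary.
Strong reading: for every (l,v) with shelved(l,v), scanned(l,v).
Restrictor pairs: (l2,v5) ✓  (l2,v6) ✓  (l2,v7) ✓  (l3,v5) ✓  (l3,v7) ✓  (l4,v6) ✓  (l5,v6) ✓  (l6,v2) ✓  (l6,v3) ✓  (l6,v4) ✓
Every restrictor pair satisfies the scope.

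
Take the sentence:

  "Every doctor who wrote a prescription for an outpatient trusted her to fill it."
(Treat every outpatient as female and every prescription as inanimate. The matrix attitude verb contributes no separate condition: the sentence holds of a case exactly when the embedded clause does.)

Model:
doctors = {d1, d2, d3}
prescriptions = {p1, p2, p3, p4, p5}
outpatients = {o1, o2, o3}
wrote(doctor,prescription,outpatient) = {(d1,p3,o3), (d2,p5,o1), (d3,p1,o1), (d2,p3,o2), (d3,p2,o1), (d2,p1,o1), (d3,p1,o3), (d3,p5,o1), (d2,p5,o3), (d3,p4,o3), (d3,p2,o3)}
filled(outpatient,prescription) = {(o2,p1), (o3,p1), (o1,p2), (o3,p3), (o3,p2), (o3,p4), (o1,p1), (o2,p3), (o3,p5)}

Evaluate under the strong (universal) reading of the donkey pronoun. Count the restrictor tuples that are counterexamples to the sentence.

"her" takes "an outpatient" as antecedent and "it" takes "a prescription"; both are donkey pronouns co-varying with the restrictor.
Strong reading: for every (d,p,o) with wrote(d,p,o), filled(o,p).
Restrictor triples: (d1,p3,o3)→filled(o3,p3) ✓  (d2,p1,o1)→filled(o1,p1) ✓  (d2,p3,o2)→filled(o2,p3) ✓  (d2,p5,o1)→filled(o1,p5) ✗  (d2,p5,o3)→filled(o3,p5) ✓  (d3,p1,o1)→filled(o1,p1) ✓  (d3,p1,o3)→filled(o3,p1) ✓  (d3,p2,o1)→filled(o1,p2) ✓  (d3,p2,o3)→filled(o3,p2) ✓  (d3,p4,o3)→filled(o3,p4) ✓  (d3,p5,o1)→filled(o1,p5) ✗
Counterexamples (restrictor triples failing the scope): 2.

2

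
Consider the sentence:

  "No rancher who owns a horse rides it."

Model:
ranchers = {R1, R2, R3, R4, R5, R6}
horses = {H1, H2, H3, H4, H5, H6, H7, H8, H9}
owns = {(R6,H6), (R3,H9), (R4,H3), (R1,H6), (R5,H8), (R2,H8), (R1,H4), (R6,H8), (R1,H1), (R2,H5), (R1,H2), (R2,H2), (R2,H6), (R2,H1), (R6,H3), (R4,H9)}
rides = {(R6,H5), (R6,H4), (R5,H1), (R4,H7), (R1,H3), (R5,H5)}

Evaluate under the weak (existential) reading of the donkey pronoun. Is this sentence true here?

"it" takes "a horse" as antecedent — a donkey pronoun bound across the clause boundary.
Truth condition: for no (r,h) with owns(r,h) does rides(r,h) hold.
Restrictor pairs — does the scope hold? (R1,H1):fails  (R1,H2):fails  (R1,H4):fails  (R1,H6):fails  (R2,H1):fails  (R2,H2):fails  (R2,H5):fails  (R2,H6):fails  (R2,H8):fails  (R3,H9):fails  (R4,H3):fails  (R4,H9):fails  (R5,H8):fails  (R6,H3):fails  (R6,H6):fails  (R6,H8):fails
Scope holds for no restrictor pair, so the sentence is true.

True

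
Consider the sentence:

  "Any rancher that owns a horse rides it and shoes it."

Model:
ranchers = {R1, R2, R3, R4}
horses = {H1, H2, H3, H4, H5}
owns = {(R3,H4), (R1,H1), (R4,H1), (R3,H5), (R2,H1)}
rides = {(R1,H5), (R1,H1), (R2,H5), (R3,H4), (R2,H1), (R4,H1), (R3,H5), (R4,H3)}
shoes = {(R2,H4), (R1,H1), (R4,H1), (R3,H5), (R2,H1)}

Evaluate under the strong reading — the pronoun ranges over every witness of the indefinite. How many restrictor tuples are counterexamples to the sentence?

"it" takes "a horse" as antecedent — a donkey pronoun bound across the clause boundary.
Strong reading: for every (r,h) with owns(r,h), rides(r,h) ∧ shoes(r,h).
Restrictor pairs: (R1,H1) ✓  (R2,H1) ✓  (R3,H4) ✗  (R3,H5) ✓  (R4,H1) ✓
Counterexamples (restrictor pairs failing the scope): 1.

1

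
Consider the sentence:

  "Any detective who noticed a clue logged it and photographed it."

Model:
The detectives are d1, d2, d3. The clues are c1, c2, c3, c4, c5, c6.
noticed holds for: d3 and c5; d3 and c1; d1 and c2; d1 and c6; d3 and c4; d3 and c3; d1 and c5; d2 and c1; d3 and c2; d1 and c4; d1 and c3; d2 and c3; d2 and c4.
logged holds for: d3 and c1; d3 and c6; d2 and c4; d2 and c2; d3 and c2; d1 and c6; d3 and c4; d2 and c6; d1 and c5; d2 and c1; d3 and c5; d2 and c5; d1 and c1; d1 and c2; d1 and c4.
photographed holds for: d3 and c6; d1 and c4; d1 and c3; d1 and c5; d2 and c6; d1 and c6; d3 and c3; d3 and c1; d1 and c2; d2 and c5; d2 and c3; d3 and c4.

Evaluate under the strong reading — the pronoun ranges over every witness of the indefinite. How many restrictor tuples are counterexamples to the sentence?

7

"it" takes "a clue" as antecedent — a donkey pronoun bound across the clause boundary.
Strong reading: for every (d,c) with noticed(d,c), logged(d,c) ∧ photographed(d,c).
Restrictor pairs: (d1,c2) ✓  (d1,c3) ✗  (d1,c4) ✓  (d1,c5) ✓  (d1,c6) ✓  (d2,c1) ✗  (d2,c3) ✗  (d2,c4) ✗  (d3,c1) ✓  (d3,c2) ✗  (d3,c3) ✗  (d3,c4) ✓  (d3,c5) ✗
Counterexamples (restrictor pairs failing the scope): 7.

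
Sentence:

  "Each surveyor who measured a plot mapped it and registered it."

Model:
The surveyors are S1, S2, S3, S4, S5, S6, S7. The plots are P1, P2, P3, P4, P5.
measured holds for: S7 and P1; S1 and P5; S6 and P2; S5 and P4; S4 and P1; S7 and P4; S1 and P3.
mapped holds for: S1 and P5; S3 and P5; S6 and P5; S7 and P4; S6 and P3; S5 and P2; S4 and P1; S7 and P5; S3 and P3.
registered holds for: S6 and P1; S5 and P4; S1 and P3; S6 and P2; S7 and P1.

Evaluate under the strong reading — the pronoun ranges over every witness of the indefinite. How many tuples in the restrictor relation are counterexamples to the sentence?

7

"it" takes "a plot" as antecedent — a donkey pronoun bound across the clause boundary.
Strong reading: for every (s,p) with measured(s,p), mapped(s,p) ∧ registered(s,p).
Restrictor pairs: (S1,P3) ✗  (S1,P5) ✗  (S4,P1) ✗  (S5,P4) ✗  (S6,P2) ✗  (S7,P1) ✗  (S7,P4) ✗
Counterexamples (restrictor pairs failing the scope): 7.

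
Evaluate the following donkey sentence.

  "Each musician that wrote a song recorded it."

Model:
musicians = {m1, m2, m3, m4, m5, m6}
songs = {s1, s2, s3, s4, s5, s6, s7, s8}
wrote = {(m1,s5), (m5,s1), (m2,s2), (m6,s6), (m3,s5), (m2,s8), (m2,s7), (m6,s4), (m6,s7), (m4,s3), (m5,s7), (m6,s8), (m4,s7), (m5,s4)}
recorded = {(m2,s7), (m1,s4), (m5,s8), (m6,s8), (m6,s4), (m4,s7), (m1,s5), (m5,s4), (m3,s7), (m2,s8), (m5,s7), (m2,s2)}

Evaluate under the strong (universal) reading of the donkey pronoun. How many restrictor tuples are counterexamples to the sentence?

"it" takes "a song" as antecedent — a donkey pronoun bound across the clause boundary.
Strong reading: for every (m,s) with wrote(m,s), recorded(m,s).
Restrictor pairs: (m1,s5) ✓  (m2,s2) ✓  (m2,s7) ✓  (m2,s8) ✓  (m3,s5) ✗  (m4,s3) ✗  (m4,s7) ✓  (m5,s1) ✗  (m5,s4) ✓  (m5,s7) ✓  (m6,s4) ✓  (m6,s6) ✗  (m6,s7) ✗  (m6,s8) ✓
Counterexamples (restrictor pairs failing the scope): 5.

5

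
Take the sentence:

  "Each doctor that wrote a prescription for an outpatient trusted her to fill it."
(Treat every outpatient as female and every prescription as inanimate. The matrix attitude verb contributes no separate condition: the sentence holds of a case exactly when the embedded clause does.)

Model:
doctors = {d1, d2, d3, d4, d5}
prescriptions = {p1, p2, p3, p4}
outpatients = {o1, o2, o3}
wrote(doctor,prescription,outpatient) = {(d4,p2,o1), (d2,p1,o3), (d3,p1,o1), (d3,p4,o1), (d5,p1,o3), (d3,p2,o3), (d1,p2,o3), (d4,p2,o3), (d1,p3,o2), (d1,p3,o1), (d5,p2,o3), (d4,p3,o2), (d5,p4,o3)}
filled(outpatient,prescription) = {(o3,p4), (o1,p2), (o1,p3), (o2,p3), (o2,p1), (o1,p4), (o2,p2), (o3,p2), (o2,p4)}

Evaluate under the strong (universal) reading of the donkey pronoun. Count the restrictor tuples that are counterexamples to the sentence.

3

"her" takes "an outpatient" as antecedent and "it" takes "a prescription"; both are donkey pronouns co-varying with the restrictor.
Strong reading: for every (d,p,o) with wrote(d,p,o), filled(o,p).
Restrictor triples: (d1,p2,o3)→filled(o3,p2) ✓  (d1,p3,o1)→filled(o1,p3) ✓  (d1,p3,o2)→filled(o2,p3) ✓  (d2,p1,o3)→filled(o3,p1) ✗  (d3,p1,o1)→filled(o1,p1) ✗  (d3,p2,o3)→filled(o3,p2) ✓  (d3,p4,o1)→filled(o1,p4) ✓  (d4,p2,o1)→filled(o1,p2) ✓  (d4,p2,o3)→filled(o3,p2) ✓  (d4,p3,o2)→filled(o2,p3) ✓  (d5,p1,o3)→filled(o3,p1) ✗  (d5,p2,o3)→filled(o3,p2) ✓  (d5,p4,o3)→filled(o3,p4) ✓
Counterexamples (restrictor triples failing the scope): 3.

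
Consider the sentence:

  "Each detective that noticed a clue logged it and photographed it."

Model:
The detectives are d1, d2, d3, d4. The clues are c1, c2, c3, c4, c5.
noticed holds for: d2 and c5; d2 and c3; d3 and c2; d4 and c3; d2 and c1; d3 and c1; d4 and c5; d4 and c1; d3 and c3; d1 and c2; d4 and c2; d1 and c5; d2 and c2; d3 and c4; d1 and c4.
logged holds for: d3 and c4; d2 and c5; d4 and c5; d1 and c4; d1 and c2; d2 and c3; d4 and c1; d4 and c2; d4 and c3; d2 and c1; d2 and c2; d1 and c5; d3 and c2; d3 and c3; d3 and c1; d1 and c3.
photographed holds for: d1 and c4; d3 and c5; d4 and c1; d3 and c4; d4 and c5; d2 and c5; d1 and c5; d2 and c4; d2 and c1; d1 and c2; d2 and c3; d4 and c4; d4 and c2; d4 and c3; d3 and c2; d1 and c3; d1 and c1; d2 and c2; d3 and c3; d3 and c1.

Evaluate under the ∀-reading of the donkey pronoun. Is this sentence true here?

"it" takes "a clue" as antecedent — a donkey pronoun bound across the clause boundary.
Strong reading: for every (d,c) with noticed(d,c), logged(d,c) ∧ photographed(d,c).
Restrictor pairs: (d1,c2) ✓  (d1,c4) ✓  (d1,c5) ✓  (d2,c1) ✓  (d2,c2) ✓  (d2,c3) ✓  (d2,c5) ✓  (d3,c1) ✓  (d3,c2) ✓  (d3,c3) ✓  (d3,c4) ✓  (d4,c1) ✓  (d4,c2) ✓  (d4,c3) ✓  (d4,c5) ✓
Every restrictor pair satisfies the scope.

True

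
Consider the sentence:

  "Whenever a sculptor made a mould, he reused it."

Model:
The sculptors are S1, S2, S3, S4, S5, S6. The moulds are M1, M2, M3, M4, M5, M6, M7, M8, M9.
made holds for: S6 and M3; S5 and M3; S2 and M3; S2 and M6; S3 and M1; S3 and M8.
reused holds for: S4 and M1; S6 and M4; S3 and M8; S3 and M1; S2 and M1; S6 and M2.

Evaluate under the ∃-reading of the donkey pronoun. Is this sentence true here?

"it" takes "a mould" as antecedent — a donkey pronoun bound across the clause boundary.
Weak reading: every sculptor s with some made-mould has at least one made-mould m such that reused(s,m).
Per sculptor: S2:✗  S3:✓  S5:✗  S6:✗
S2 has no witness among its made-moulds.

False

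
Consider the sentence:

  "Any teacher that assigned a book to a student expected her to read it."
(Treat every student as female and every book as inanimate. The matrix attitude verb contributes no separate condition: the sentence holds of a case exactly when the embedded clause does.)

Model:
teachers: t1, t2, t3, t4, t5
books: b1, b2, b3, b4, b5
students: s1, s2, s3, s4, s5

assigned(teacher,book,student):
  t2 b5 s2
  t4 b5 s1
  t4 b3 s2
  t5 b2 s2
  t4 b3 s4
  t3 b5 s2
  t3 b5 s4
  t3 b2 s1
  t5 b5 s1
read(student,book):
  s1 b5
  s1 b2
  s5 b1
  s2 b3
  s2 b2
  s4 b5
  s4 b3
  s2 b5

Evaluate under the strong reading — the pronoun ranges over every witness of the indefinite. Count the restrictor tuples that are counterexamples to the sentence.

0

"her" takes "a student" as antecedent and "it" takes "a book"; both are donkey pronouns co-varying with the restrictor.
Strong reading: for every (t,b,s) with assigned(t,b,s), read(s,b).
Restrictor triples: (t2,b5,s2)→read(s2,b5) ✓  (t3,b2,s1)→read(s1,b2) ✓  (t3,b5,s2)→read(s2,b5) ✓  (t3,b5,s4)→read(s4,b5) ✓  (t4,b3,s2)→read(s2,b3) ✓  (t4,b3,s4)→read(s4,b3) ✓  (t4,b5,s1)→read(s1,b5) ✓  (t5,b2,s2)→read(s2,b2) ✓  (t5,b5,s1)→read(s1,b5) ✓
Counterexamples (restrictor triples failing the scope): 0.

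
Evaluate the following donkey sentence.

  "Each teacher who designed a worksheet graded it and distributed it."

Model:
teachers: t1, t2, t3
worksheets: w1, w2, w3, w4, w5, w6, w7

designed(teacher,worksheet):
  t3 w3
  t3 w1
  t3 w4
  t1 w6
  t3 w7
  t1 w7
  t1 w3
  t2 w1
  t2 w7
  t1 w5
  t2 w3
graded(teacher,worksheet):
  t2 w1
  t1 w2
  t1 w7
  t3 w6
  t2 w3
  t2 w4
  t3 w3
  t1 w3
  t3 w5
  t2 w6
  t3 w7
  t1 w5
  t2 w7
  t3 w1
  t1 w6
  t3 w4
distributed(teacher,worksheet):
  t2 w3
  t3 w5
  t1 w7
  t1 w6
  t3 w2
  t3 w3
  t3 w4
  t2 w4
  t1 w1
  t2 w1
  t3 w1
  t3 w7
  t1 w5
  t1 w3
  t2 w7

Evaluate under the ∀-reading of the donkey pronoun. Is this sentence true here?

"it" takes "a worksheet" as antecedent — a donkey pronoun bound across the clause boundary.
Strong reading: for every (t,w) with designed(t,w), graded(t,w) ∧ distributed(t,w).
Restrictor pairs: (t1,w3) ✓  (t1,w5) ✓  (t1,w6) ✓  (t1,w7) ✓  (t2,w1) ✓  (t2,w3) ✓  (t2,w7) ✓  (t3,w1) ✓  (t3,w3) ✓  (t3,w4) ✓  (t3,w7) ✓
Every restrictor pair satisfies the scope.

True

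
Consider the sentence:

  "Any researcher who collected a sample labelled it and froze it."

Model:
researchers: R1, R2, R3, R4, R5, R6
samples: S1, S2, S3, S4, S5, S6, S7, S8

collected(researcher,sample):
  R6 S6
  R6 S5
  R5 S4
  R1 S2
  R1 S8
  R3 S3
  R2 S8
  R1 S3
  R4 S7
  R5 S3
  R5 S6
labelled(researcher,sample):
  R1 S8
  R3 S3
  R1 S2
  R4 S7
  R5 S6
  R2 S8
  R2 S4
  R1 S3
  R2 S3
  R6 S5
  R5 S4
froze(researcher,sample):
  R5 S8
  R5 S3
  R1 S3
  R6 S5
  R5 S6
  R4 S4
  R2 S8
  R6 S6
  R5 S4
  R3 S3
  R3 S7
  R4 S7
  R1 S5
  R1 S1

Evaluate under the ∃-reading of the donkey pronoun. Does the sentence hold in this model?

True

"it" takes "a sample" as antecedent — a donkey pronoun bound across the clause boundary.
Weak reading: every researcher r with some collected-sample has at least one collected-sample s such that labelled(r,s) ∧ froze(r,s).
Per researcher: R1:✓  R2:✓  R3:✓  R4:✓  R5:✓  R6:✓
Every researcher in the restrictor has a witness.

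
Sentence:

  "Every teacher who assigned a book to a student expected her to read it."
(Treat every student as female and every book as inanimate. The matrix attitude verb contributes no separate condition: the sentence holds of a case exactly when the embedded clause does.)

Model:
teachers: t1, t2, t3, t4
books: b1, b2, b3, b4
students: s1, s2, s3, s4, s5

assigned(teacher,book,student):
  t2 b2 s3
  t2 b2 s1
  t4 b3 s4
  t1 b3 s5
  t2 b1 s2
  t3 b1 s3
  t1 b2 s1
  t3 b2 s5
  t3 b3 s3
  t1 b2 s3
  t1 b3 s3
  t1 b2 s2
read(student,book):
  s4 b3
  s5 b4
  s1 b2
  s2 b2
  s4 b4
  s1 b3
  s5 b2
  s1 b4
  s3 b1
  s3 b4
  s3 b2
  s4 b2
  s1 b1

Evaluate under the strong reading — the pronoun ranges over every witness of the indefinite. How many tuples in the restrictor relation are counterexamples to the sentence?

"her" takes "a student" as antecedent and "it" takes "a book"; both are donkey pronouns co-varying with the restrictor.
Strong reading: for every (t,b,s) with assigned(t,b,s), read(s,b).
Restrictor triples: (t1,b2,s1)→read(s1,b2) ✓  (t1,b2,s2)→read(s2,b2) ✓  (t1,b2,s3)→read(s3,b2) ✓  (t1,b3,s3)→read(s3,b3) ✗  (t1,b3,s5)→read(s5,b3) ✗  (t2,b1,s2)→read(s2,b1) ✗  (t2,b2,s1)→read(s1,b2) ✓  (t2,b2,s3)→read(s3,b2) ✓  (t3,b1,s3)→read(s3,b1) ✓  (t3,b2,s5)→read(s5,b2) ✓  (t3,b3,s3)→read(s3,b3) ✗  (t4,b3,s4)→read(s4,b3) ✓
Counterexamples (restrictor triples failing the scope): 4.

4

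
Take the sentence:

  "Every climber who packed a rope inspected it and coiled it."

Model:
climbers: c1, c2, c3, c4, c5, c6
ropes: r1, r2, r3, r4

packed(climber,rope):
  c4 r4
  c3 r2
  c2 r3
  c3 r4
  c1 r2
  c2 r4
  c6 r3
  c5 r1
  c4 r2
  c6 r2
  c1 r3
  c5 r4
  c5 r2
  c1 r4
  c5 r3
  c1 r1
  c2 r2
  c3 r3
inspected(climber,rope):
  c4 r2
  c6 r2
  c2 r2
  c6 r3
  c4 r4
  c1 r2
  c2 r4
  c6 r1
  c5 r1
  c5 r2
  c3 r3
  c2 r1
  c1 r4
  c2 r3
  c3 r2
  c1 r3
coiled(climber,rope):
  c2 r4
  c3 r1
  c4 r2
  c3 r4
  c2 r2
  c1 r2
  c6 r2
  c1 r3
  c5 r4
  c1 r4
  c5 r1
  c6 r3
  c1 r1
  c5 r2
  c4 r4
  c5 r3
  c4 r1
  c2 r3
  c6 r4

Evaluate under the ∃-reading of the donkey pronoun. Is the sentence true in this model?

"it" takes "a rope" as antecedent — a donkey pronoun bound across the clause boundary.
Weak reading: every climber c with some packed-rope has at least one packed-rope r such that inspected(c,r) ∧ coiled(c,r).
Per climber: c1:✓  c2:✓  c3:✗  c4:✓  c5:✓  c6:✓
c3 has no witness among its packed-ropes.

False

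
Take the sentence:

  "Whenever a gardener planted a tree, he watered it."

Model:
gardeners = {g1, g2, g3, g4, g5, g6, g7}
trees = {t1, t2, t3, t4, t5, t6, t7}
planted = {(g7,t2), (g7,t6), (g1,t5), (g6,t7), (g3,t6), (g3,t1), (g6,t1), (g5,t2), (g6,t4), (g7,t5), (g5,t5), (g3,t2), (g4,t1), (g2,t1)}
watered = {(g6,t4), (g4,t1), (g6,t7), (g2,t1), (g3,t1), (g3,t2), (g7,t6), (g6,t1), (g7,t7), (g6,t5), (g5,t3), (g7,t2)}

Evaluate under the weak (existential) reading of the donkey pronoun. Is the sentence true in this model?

"it" takes "a tree" as antecedent — a donkey pronoun bound across the clause boundary.
Weak reading: every gardener g with some planted-tree has at least one planted-tree t such that watered(g,t).
Per gardener: g1:✗  g2:✓  g3:✓  g4:✓  g5:✗  g6:✓  g7:✓
g1 has no witness among its planted-trees.

False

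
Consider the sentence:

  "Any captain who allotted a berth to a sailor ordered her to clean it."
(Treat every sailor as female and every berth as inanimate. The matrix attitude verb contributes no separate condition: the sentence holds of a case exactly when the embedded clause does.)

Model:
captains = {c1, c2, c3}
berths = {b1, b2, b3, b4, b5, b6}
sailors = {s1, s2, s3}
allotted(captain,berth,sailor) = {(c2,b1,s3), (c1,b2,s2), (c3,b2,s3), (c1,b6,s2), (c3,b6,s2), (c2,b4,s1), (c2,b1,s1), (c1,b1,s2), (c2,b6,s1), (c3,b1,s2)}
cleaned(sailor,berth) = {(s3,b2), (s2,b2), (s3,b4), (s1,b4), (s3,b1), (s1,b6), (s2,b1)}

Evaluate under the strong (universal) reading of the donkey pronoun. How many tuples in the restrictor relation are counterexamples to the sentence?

3

"her" takes "a sailor" as antecedent and "it" takes "a berth"; both are donkey pronouns co-varying with the restrictor.
Strong reading: for every (c,b,s) with allotted(c,b,s), cleaned(s,b).
Restrictor triples: (c1,b1,s2)→cleaned(s2,b1) ✓  (c1,b2,s2)→cleaned(s2,b2) ✓  (c1,b6,s2)→cleaned(s2,b6) ✗  (c2,b1,s1)→cleaned(s1,b1) ✗  (c2,b1,s3)→cleaned(s3,b1) ✓  (c2,b4,s1)→cleaned(s1,b4) ✓  (c2,b6,s1)→cleaned(s1,b6) ✓  (c3,b1,s2)→cleaned(s2,b1) ✓  (c3,b2,s3)→cleaned(s3,b2) ✓  (c3,b6,s2)→cleaned(s2,b6) ✗
Counterexamples (restrictor triples failing the scope): 3.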